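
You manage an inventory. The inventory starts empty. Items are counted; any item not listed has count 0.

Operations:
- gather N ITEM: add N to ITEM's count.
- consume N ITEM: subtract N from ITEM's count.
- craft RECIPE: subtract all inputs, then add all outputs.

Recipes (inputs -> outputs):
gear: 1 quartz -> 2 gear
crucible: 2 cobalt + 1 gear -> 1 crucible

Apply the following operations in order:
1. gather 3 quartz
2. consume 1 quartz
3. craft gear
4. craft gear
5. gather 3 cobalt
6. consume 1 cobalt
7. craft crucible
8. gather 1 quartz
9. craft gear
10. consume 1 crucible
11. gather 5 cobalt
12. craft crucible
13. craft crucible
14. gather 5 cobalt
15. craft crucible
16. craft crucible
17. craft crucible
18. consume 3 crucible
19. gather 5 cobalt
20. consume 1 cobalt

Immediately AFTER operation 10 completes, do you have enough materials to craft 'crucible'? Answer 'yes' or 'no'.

After 1 (gather 3 quartz): quartz=3
After 2 (consume 1 quartz): quartz=2
After 3 (craft gear): gear=2 quartz=1
After 4 (craft gear): gear=4
After 5 (gather 3 cobalt): cobalt=3 gear=4
After 6 (consume 1 cobalt): cobalt=2 gear=4
After 7 (craft crucible): crucible=1 gear=3
After 8 (gather 1 quartz): crucible=1 gear=3 quartz=1
After 9 (craft gear): crucible=1 gear=5
After 10 (consume 1 crucible): gear=5

Answer: no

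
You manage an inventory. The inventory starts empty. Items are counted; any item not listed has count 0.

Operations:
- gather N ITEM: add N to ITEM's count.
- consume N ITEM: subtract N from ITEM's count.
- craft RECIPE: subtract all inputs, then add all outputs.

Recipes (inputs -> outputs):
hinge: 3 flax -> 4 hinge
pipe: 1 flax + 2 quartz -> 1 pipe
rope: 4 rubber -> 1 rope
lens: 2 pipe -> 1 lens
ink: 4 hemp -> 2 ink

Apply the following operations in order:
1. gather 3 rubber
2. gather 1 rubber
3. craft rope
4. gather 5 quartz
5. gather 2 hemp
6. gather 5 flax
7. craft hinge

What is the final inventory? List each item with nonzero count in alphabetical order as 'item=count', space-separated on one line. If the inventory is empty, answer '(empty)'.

Answer: flax=2 hemp=2 hinge=4 quartz=5 rope=1

Derivation:
After 1 (gather 3 rubber): rubber=3
After 2 (gather 1 rubber): rubber=4
After 3 (craft rope): rope=1
After 4 (gather 5 quartz): quartz=5 rope=1
After 5 (gather 2 hemp): hemp=2 quartz=5 rope=1
After 6 (gather 5 flax): flax=5 hemp=2 quartz=5 rope=1
After 7 (craft hinge): flax=2 hemp=2 hinge=4 quartz=5 rope=1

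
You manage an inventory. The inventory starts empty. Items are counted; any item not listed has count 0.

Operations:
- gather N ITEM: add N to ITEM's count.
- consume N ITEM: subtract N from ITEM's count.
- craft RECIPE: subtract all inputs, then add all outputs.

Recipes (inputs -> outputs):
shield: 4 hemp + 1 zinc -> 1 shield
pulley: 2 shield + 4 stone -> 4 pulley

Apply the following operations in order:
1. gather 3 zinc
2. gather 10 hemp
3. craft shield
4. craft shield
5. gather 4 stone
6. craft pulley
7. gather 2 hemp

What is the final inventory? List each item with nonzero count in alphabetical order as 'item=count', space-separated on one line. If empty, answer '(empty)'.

Answer: hemp=4 pulley=4 zinc=1

Derivation:
After 1 (gather 3 zinc): zinc=3
After 2 (gather 10 hemp): hemp=10 zinc=3
After 3 (craft shield): hemp=6 shield=1 zinc=2
After 4 (craft shield): hemp=2 shield=2 zinc=1
After 5 (gather 4 stone): hemp=2 shield=2 stone=4 zinc=1
After 6 (craft pulley): hemp=2 pulley=4 zinc=1
After 7 (gather 2 hemp): hemp=4 pulley=4 zinc=1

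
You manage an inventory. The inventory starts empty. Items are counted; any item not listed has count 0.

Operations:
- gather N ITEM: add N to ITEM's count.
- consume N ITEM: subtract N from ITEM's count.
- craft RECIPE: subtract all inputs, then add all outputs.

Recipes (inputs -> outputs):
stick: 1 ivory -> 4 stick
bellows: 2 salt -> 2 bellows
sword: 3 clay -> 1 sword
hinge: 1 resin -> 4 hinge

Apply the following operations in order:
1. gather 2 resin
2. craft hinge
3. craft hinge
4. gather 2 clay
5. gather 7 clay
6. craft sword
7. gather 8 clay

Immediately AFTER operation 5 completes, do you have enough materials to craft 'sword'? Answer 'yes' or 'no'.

Answer: yes

Derivation:
After 1 (gather 2 resin): resin=2
After 2 (craft hinge): hinge=4 resin=1
After 3 (craft hinge): hinge=8
After 4 (gather 2 clay): clay=2 hinge=8
After 5 (gather 7 clay): clay=9 hinge=8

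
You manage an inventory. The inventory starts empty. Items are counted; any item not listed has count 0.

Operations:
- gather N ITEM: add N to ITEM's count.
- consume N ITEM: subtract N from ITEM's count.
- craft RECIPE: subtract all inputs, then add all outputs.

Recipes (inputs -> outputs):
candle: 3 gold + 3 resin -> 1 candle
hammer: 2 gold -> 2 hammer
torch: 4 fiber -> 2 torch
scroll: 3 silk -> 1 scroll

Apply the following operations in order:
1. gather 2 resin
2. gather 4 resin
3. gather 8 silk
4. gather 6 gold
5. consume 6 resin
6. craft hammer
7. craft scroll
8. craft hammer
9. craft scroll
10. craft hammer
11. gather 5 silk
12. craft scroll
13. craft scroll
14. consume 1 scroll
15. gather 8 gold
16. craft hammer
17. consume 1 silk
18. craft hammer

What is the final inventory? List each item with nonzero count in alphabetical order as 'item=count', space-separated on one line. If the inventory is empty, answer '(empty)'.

After 1 (gather 2 resin): resin=2
After 2 (gather 4 resin): resin=6
After 3 (gather 8 silk): resin=6 silk=8
After 4 (gather 6 gold): gold=6 resin=6 silk=8
After 5 (consume 6 resin): gold=6 silk=8
After 6 (craft hammer): gold=4 hammer=2 silk=8
After 7 (craft scroll): gold=4 hammer=2 scroll=1 silk=5
After 8 (craft hammer): gold=2 hammer=4 scroll=1 silk=5
After 9 (craft scroll): gold=2 hammer=4 scroll=2 silk=2
After 10 (craft hammer): hammer=6 scroll=2 silk=2
After 11 (gather 5 silk): hammer=6 scroll=2 silk=7
After 12 (craft scroll): hammer=6 scroll=3 silk=4
After 13 (craft scroll): hammer=6 scroll=4 silk=1
After 14 (consume 1 scroll): hammer=6 scroll=3 silk=1
After 15 (gather 8 gold): gold=8 hammer=6 scroll=3 silk=1
After 16 (craft hammer): gold=6 hammer=8 scroll=3 silk=1
After 17 (consume 1 silk): gold=6 hammer=8 scroll=3
After 18 (craft hammer): gold=4 hammer=10 scroll=3

Answer: gold=4 hammer=10 scroll=3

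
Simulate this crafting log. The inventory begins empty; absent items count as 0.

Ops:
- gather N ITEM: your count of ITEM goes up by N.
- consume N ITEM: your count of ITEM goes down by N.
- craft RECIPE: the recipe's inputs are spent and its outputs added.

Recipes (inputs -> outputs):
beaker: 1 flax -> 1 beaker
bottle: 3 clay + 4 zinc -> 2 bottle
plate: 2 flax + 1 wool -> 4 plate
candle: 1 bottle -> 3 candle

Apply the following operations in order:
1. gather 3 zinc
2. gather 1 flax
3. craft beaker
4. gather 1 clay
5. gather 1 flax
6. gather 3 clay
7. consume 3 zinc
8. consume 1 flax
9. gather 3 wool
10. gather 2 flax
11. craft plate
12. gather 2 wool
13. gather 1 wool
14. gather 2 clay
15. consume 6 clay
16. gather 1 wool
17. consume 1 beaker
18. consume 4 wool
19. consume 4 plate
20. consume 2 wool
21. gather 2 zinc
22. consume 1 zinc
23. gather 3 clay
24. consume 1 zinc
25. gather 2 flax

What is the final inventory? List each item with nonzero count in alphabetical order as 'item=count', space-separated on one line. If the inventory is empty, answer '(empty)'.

After 1 (gather 3 zinc): zinc=3
After 2 (gather 1 flax): flax=1 zinc=3
After 3 (craft beaker): beaker=1 zinc=3
After 4 (gather 1 clay): beaker=1 clay=1 zinc=3
After 5 (gather 1 flax): beaker=1 clay=1 flax=1 zinc=3
After 6 (gather 3 clay): beaker=1 clay=4 flax=1 zinc=3
After 7 (consume 3 zinc): beaker=1 clay=4 flax=1
After 8 (consume 1 flax): beaker=1 clay=4
After 9 (gather 3 wool): beaker=1 clay=4 wool=3
After 10 (gather 2 flax): beaker=1 clay=4 flax=2 wool=3
After 11 (craft plate): beaker=1 clay=4 plate=4 wool=2
After 12 (gather 2 wool): beaker=1 clay=4 plate=4 wool=4
After 13 (gather 1 wool): beaker=1 clay=4 plate=4 wool=5
After 14 (gather 2 clay): beaker=1 clay=6 plate=4 wool=5
After 15 (consume 6 clay): beaker=1 plate=4 wool=5
After 16 (gather 1 wool): beaker=1 plate=4 wool=6
After 17 (consume 1 beaker): plate=4 wool=6
After 18 (consume 4 wool): plate=4 wool=2
After 19 (consume 4 plate): wool=2
After 20 (consume 2 wool): (empty)
After 21 (gather 2 zinc): zinc=2
After 22 (consume 1 zinc): zinc=1
After 23 (gather 3 clay): clay=3 zinc=1
After 24 (consume 1 zinc): clay=3
After 25 (gather 2 flax): clay=3 flax=2

Answer: clay=3 flax=2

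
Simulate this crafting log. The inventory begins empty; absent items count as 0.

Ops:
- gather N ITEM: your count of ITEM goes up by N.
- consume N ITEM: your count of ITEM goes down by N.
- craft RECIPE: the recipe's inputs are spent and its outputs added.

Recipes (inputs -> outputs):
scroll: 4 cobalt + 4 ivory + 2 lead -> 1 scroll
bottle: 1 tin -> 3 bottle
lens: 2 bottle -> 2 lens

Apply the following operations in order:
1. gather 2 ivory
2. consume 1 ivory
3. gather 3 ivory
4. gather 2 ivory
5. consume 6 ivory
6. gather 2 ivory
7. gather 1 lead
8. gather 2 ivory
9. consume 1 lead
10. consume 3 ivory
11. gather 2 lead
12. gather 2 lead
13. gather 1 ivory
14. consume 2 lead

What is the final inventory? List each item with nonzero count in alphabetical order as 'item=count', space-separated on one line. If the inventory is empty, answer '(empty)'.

After 1 (gather 2 ivory): ivory=2
After 2 (consume 1 ivory): ivory=1
After 3 (gather 3 ivory): ivory=4
After 4 (gather 2 ivory): ivory=6
After 5 (consume 6 ivory): (empty)
After 6 (gather 2 ivory): ivory=2
After 7 (gather 1 lead): ivory=2 lead=1
After 8 (gather 2 ivory): ivory=4 lead=1
After 9 (consume 1 lead): ivory=4
After 10 (consume 3 ivory): ivory=1
After 11 (gather 2 lead): ivory=1 lead=2
After 12 (gather 2 lead): ivory=1 lead=4
After 13 (gather 1 ivory): ivory=2 lead=4
After 14 (consume 2 lead): ivory=2 lead=2

Answer: ivory=2 lead=2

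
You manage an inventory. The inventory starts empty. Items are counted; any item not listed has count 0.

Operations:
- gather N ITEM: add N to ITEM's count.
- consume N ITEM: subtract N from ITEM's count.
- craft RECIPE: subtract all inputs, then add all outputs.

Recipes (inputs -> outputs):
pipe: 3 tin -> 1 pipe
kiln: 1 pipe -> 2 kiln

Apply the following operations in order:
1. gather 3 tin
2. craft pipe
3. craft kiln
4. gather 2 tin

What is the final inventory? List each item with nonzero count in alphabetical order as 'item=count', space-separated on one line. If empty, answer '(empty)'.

After 1 (gather 3 tin): tin=3
After 2 (craft pipe): pipe=1
After 3 (craft kiln): kiln=2
After 4 (gather 2 tin): kiln=2 tin=2

Answer: kiln=2 tin=2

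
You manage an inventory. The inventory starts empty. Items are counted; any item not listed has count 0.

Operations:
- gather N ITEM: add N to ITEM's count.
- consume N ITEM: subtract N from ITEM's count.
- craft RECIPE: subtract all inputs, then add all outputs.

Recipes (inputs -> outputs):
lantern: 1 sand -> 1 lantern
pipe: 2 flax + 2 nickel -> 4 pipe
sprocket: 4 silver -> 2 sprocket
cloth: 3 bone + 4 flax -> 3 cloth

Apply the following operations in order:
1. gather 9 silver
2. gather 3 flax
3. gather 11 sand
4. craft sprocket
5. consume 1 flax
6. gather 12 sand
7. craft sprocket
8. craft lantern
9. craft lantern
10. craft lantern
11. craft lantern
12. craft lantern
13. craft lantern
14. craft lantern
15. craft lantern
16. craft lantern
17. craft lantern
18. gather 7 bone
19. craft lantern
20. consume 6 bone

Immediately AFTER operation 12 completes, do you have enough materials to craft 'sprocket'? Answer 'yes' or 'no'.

Answer: no

Derivation:
After 1 (gather 9 silver): silver=9
After 2 (gather 3 flax): flax=3 silver=9
After 3 (gather 11 sand): flax=3 sand=11 silver=9
After 4 (craft sprocket): flax=3 sand=11 silver=5 sprocket=2
After 5 (consume 1 flax): flax=2 sand=11 silver=5 sprocket=2
After 6 (gather 12 sand): flax=2 sand=23 silver=5 sprocket=2
After 7 (craft sprocket): flax=2 sand=23 silver=1 sprocket=4
After 8 (craft lantern): flax=2 lantern=1 sand=22 silver=1 sprocket=4
After 9 (craft lantern): flax=2 lantern=2 sand=21 silver=1 sprocket=4
After 10 (craft lantern): flax=2 lantern=3 sand=20 silver=1 sprocket=4
After 11 (craft lantern): flax=2 lantern=4 sand=19 silver=1 sprocket=4
After 12 (craft lantern): flax=2 lantern=5 sand=18 silver=1 sprocket=4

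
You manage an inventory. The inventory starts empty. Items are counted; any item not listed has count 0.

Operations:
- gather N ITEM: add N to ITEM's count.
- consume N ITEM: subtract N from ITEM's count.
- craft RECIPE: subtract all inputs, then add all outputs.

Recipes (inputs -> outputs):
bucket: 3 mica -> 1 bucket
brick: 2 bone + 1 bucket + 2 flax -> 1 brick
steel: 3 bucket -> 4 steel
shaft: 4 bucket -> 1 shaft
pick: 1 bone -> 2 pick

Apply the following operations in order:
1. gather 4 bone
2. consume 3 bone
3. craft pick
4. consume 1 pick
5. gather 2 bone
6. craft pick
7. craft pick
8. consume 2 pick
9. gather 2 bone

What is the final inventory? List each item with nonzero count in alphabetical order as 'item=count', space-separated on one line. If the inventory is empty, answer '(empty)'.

After 1 (gather 4 bone): bone=4
After 2 (consume 3 bone): bone=1
After 3 (craft pick): pick=2
After 4 (consume 1 pick): pick=1
After 5 (gather 2 bone): bone=2 pick=1
After 6 (craft pick): bone=1 pick=3
After 7 (craft pick): pick=5
After 8 (consume 2 pick): pick=3
After 9 (gather 2 bone): bone=2 pick=3

Answer: bone=2 pick=3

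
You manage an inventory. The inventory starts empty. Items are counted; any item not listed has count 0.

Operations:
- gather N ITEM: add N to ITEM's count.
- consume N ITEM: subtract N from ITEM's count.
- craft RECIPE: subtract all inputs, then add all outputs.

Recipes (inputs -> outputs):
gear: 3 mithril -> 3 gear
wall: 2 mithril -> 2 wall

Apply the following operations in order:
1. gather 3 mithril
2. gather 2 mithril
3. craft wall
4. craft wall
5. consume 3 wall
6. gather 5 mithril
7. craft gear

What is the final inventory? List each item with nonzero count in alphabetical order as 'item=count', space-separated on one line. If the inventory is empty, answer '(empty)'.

After 1 (gather 3 mithril): mithril=3
After 2 (gather 2 mithril): mithril=5
After 3 (craft wall): mithril=3 wall=2
After 4 (craft wall): mithril=1 wall=4
After 5 (consume 3 wall): mithril=1 wall=1
After 6 (gather 5 mithril): mithril=6 wall=1
After 7 (craft gear): gear=3 mithril=3 wall=1

Answer: gear=3 mithril=3 wall=1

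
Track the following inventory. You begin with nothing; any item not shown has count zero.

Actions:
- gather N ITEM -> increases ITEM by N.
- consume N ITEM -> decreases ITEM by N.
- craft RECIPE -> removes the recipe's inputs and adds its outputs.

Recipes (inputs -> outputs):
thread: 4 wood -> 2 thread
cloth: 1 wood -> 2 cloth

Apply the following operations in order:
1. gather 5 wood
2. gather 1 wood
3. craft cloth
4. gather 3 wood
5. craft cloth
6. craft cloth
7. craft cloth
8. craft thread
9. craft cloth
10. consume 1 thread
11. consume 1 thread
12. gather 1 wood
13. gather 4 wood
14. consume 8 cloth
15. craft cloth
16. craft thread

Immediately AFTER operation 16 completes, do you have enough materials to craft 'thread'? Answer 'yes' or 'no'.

After 1 (gather 5 wood): wood=5
After 2 (gather 1 wood): wood=6
After 3 (craft cloth): cloth=2 wood=5
After 4 (gather 3 wood): cloth=2 wood=8
After 5 (craft cloth): cloth=4 wood=7
After 6 (craft cloth): cloth=6 wood=6
After 7 (craft cloth): cloth=8 wood=5
After 8 (craft thread): cloth=8 thread=2 wood=1
After 9 (craft cloth): cloth=10 thread=2
After 10 (consume 1 thread): cloth=10 thread=1
After 11 (consume 1 thread): cloth=10
After 12 (gather 1 wood): cloth=10 wood=1
After 13 (gather 4 wood): cloth=10 wood=5
After 14 (consume 8 cloth): cloth=2 wood=5
After 15 (craft cloth): cloth=4 wood=4
After 16 (craft thread): cloth=4 thread=2

Answer: no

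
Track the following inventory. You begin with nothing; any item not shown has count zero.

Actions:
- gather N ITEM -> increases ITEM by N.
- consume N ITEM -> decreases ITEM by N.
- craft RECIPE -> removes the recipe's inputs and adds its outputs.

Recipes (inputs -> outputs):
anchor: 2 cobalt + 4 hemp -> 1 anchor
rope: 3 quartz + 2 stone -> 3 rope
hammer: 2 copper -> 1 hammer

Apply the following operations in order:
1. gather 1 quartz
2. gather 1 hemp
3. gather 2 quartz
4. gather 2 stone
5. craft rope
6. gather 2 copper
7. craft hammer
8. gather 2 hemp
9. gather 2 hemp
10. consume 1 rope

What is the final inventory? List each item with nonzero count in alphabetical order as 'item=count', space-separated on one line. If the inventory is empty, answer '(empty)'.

Answer: hammer=1 hemp=5 rope=2

Derivation:
After 1 (gather 1 quartz): quartz=1
After 2 (gather 1 hemp): hemp=1 quartz=1
After 3 (gather 2 quartz): hemp=1 quartz=3
After 4 (gather 2 stone): hemp=1 quartz=3 stone=2
After 5 (craft rope): hemp=1 rope=3
After 6 (gather 2 copper): copper=2 hemp=1 rope=3
After 7 (craft hammer): hammer=1 hemp=1 rope=3
After 8 (gather 2 hemp): hammer=1 hemp=3 rope=3
After 9 (gather 2 hemp): hammer=1 hemp=5 rope=3
After 10 (consume 1 rope): hammer=1 hemp=5 rope=2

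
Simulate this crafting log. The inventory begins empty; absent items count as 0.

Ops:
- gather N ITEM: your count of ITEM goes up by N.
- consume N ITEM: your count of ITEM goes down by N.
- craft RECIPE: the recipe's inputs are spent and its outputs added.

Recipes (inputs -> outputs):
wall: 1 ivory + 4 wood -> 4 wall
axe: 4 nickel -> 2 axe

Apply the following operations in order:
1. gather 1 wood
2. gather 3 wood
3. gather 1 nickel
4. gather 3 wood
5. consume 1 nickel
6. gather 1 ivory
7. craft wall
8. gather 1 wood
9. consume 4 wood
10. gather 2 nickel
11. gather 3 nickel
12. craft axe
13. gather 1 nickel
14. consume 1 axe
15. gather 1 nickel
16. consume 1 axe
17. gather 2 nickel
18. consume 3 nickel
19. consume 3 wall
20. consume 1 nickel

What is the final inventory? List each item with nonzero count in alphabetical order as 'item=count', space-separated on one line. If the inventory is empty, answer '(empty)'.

Answer: nickel=1 wall=1

Derivation:
After 1 (gather 1 wood): wood=1
After 2 (gather 3 wood): wood=4
After 3 (gather 1 nickel): nickel=1 wood=4
After 4 (gather 3 wood): nickel=1 wood=7
After 5 (consume 1 nickel): wood=7
After 6 (gather 1 ivory): ivory=1 wood=7
After 7 (craft wall): wall=4 wood=3
After 8 (gather 1 wood): wall=4 wood=4
After 9 (consume 4 wood): wall=4
After 10 (gather 2 nickel): nickel=2 wall=4
After 11 (gather 3 nickel): nickel=5 wall=4
After 12 (craft axe): axe=2 nickel=1 wall=4
After 13 (gather 1 nickel): axe=2 nickel=2 wall=4
After 14 (consume 1 axe): axe=1 nickel=2 wall=4
After 15 (gather 1 nickel): axe=1 nickel=3 wall=4
After 16 (consume 1 axe): nickel=3 wall=4
After 17 (gather 2 nickel): nickel=5 wall=4
After 18 (consume 3 nickel): nickel=2 wall=4
After 19 (consume 3 wall): nickel=2 wall=1
After 20 (consume 1 nickel): nickel=1 wall=1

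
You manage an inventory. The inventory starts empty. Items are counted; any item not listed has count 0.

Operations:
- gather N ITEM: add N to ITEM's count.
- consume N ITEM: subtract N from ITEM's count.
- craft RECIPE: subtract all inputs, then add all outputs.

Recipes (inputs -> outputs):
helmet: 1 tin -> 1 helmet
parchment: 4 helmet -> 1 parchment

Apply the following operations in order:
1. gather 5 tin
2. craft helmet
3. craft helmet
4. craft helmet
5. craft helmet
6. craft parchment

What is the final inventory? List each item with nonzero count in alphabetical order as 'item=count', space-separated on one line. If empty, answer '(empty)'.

Answer: parchment=1 tin=1

Derivation:
After 1 (gather 5 tin): tin=5
After 2 (craft helmet): helmet=1 tin=4
After 3 (craft helmet): helmet=2 tin=3
After 4 (craft helmet): helmet=3 tin=2
After 5 (craft helmet): helmet=4 tin=1
After 6 (craft parchment): parchment=1 tin=1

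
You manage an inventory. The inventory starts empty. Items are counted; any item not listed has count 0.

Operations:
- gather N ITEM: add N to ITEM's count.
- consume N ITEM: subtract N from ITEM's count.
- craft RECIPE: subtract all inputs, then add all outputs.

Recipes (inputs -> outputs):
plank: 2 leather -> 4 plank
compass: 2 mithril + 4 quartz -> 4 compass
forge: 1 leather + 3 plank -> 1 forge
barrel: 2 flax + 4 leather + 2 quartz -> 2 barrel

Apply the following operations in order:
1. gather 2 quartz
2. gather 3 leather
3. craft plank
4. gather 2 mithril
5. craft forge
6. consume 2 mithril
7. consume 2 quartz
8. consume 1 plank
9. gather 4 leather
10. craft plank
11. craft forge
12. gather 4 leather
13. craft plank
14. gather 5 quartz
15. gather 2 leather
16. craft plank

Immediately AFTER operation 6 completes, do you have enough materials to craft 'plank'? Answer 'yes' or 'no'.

Answer: no

Derivation:
After 1 (gather 2 quartz): quartz=2
After 2 (gather 3 leather): leather=3 quartz=2
After 3 (craft plank): leather=1 plank=4 quartz=2
After 4 (gather 2 mithril): leather=1 mithril=2 plank=4 quartz=2
After 5 (craft forge): forge=1 mithril=2 plank=1 quartz=2
After 6 (consume 2 mithril): forge=1 plank=1 quartz=2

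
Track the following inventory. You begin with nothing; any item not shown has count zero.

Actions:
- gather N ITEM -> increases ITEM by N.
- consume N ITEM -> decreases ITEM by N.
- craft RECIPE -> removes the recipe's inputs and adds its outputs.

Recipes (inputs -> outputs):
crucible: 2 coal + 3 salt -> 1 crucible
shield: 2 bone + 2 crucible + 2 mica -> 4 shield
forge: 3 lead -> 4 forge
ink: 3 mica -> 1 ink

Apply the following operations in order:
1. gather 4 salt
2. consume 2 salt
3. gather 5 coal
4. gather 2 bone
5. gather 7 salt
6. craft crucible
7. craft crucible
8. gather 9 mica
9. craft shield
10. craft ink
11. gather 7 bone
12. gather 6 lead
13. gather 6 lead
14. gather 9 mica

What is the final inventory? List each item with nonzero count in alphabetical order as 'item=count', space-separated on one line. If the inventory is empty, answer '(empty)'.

Answer: bone=7 coal=1 ink=1 lead=12 mica=13 salt=3 shield=4

Derivation:
After 1 (gather 4 salt): salt=4
After 2 (consume 2 salt): salt=2
After 3 (gather 5 coal): coal=5 salt=2
After 4 (gather 2 bone): bone=2 coal=5 salt=2
After 5 (gather 7 salt): bone=2 coal=5 salt=9
After 6 (craft crucible): bone=2 coal=3 crucible=1 salt=6
After 7 (craft crucible): bone=2 coal=1 crucible=2 salt=3
After 8 (gather 9 mica): bone=2 coal=1 crucible=2 mica=9 salt=3
After 9 (craft shield): coal=1 mica=7 salt=3 shield=4
After 10 (craft ink): coal=1 ink=1 mica=4 salt=3 shield=4
After 11 (gather 7 bone): bone=7 coal=1 ink=1 mica=4 salt=3 shield=4
After 12 (gather 6 lead): bone=7 coal=1 ink=1 lead=6 mica=4 salt=3 shield=4
After 13 (gather 6 lead): bone=7 coal=1 ink=1 lead=12 mica=4 salt=3 shield=4
After 14 (gather 9 mica): bone=7 coal=1 ink=1 lead=12 mica=13 salt=3 shield=4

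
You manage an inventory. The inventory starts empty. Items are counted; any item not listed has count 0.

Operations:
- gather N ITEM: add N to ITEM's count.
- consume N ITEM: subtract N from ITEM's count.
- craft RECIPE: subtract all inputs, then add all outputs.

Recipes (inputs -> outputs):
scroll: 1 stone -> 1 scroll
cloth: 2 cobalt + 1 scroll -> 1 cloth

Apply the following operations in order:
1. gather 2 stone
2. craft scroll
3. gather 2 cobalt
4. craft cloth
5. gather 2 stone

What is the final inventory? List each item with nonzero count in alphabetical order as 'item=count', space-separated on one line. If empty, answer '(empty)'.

Answer: cloth=1 stone=3

Derivation:
After 1 (gather 2 stone): stone=2
After 2 (craft scroll): scroll=1 stone=1
After 3 (gather 2 cobalt): cobalt=2 scroll=1 stone=1
After 4 (craft cloth): cloth=1 stone=1
After 5 (gather 2 stone): cloth=1 stone=3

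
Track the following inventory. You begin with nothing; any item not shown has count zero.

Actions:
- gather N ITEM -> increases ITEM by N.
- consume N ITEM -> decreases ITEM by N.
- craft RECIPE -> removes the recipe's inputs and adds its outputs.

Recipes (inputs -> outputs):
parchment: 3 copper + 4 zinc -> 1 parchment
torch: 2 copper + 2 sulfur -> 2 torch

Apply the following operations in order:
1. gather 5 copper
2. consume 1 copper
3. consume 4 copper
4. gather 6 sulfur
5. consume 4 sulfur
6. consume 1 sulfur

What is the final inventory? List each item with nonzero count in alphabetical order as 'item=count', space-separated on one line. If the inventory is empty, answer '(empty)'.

Answer: sulfur=1

Derivation:
After 1 (gather 5 copper): copper=5
After 2 (consume 1 copper): copper=4
After 3 (consume 4 copper): (empty)
After 4 (gather 6 sulfur): sulfur=6
After 5 (consume 4 sulfur): sulfur=2
After 6 (consume 1 sulfur): sulfur=1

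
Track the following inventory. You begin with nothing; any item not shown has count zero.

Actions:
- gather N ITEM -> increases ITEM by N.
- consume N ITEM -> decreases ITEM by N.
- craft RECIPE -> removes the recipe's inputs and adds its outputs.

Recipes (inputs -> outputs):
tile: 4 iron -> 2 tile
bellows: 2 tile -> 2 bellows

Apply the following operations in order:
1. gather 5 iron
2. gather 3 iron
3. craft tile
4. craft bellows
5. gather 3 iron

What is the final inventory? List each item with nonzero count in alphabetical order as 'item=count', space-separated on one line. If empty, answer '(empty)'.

After 1 (gather 5 iron): iron=5
After 2 (gather 3 iron): iron=8
After 3 (craft tile): iron=4 tile=2
After 4 (craft bellows): bellows=2 iron=4
After 5 (gather 3 iron): bellows=2 iron=7

Answer: bellows=2 iron=7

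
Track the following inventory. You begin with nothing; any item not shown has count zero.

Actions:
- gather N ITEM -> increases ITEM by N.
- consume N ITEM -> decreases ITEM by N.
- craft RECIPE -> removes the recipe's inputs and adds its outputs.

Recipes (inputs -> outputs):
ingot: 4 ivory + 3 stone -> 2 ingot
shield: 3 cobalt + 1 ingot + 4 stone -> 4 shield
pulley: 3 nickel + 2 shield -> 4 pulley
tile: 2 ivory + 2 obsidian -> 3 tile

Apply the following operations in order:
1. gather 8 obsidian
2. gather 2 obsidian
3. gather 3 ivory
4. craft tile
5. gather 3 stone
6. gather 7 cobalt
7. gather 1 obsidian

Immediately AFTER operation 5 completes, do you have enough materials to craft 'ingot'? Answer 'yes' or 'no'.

Answer: no

Derivation:
After 1 (gather 8 obsidian): obsidian=8
After 2 (gather 2 obsidian): obsidian=10
After 3 (gather 3 ivory): ivory=3 obsidian=10
After 4 (craft tile): ivory=1 obsidian=8 tile=3
After 5 (gather 3 stone): ivory=1 obsidian=8 stone=3 tile=3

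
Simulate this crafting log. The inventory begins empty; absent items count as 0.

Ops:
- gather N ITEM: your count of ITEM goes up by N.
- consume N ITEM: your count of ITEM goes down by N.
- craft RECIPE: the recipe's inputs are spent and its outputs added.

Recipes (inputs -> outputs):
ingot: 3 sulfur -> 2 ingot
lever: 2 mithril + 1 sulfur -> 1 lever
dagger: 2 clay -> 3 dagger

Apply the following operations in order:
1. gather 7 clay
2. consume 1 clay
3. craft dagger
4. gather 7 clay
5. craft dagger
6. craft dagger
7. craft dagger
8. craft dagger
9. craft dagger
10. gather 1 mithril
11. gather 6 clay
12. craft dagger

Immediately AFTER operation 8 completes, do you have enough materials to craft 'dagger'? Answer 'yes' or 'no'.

After 1 (gather 7 clay): clay=7
After 2 (consume 1 clay): clay=6
After 3 (craft dagger): clay=4 dagger=3
After 4 (gather 7 clay): clay=11 dagger=3
After 5 (craft dagger): clay=9 dagger=6
After 6 (craft dagger): clay=7 dagger=9
After 7 (craft dagger): clay=5 dagger=12
After 8 (craft dagger): clay=3 dagger=15

Answer: yes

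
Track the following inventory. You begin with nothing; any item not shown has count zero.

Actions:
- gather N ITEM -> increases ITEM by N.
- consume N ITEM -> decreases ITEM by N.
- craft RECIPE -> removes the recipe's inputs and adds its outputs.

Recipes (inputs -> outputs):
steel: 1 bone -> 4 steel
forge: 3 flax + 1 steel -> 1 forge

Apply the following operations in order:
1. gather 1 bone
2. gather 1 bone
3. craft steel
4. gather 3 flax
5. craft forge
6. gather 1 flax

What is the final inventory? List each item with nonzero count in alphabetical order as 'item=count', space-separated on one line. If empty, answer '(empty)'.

Answer: bone=1 flax=1 forge=1 steel=3

Derivation:
After 1 (gather 1 bone): bone=1
After 2 (gather 1 bone): bone=2
After 3 (craft steel): bone=1 steel=4
After 4 (gather 3 flax): bone=1 flax=3 steel=4
After 5 (craft forge): bone=1 forge=1 steel=3
After 6 (gather 1 flax): bone=1 flax=1 forge=1 steel=3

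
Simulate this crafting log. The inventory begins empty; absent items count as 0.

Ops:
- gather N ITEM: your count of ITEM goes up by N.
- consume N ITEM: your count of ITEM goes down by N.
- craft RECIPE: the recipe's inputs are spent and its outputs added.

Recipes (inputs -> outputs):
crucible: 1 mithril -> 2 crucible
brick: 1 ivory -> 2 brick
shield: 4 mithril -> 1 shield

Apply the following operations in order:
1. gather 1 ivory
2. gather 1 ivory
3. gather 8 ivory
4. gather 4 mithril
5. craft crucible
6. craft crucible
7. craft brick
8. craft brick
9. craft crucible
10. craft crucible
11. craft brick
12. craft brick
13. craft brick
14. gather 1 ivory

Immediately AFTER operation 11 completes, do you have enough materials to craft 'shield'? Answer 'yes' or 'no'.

Answer: no

Derivation:
After 1 (gather 1 ivory): ivory=1
After 2 (gather 1 ivory): ivory=2
After 3 (gather 8 ivory): ivory=10
After 4 (gather 4 mithril): ivory=10 mithril=4
After 5 (craft crucible): crucible=2 ivory=10 mithril=3
After 6 (craft crucible): crucible=4 ivory=10 mithril=2
After 7 (craft brick): brick=2 crucible=4 ivory=9 mithril=2
After 8 (craft brick): brick=4 crucible=4 ivory=8 mithril=2
After 9 (craft crucible): brick=4 crucible=6 ivory=8 mithril=1
After 10 (craft crucible): brick=4 crucible=8 ivory=8
After 11 (craft brick): brick=6 crucible=8 ivory=7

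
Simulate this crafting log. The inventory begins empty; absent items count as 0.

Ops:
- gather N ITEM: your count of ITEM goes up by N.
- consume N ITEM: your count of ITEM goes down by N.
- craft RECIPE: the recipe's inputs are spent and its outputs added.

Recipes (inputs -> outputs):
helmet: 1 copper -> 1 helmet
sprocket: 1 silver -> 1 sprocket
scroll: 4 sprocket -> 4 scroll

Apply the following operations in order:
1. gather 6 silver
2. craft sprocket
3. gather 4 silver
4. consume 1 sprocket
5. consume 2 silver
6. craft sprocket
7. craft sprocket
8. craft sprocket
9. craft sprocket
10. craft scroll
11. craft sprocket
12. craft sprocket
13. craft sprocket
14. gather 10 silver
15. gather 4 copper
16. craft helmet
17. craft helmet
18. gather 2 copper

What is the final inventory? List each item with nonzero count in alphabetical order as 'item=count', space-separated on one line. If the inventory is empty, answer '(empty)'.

After 1 (gather 6 silver): silver=6
After 2 (craft sprocket): silver=5 sprocket=1
After 3 (gather 4 silver): silver=9 sprocket=1
After 4 (consume 1 sprocket): silver=9
After 5 (consume 2 silver): silver=7
After 6 (craft sprocket): silver=6 sprocket=1
After 7 (craft sprocket): silver=5 sprocket=2
After 8 (craft sprocket): silver=4 sprocket=3
After 9 (craft sprocket): silver=3 sprocket=4
After 10 (craft scroll): scroll=4 silver=3
After 11 (craft sprocket): scroll=4 silver=2 sprocket=1
After 12 (craft sprocket): scroll=4 silver=1 sprocket=2
After 13 (craft sprocket): scroll=4 sprocket=3
After 14 (gather 10 silver): scroll=4 silver=10 sprocket=3
After 15 (gather 4 copper): copper=4 scroll=4 silver=10 sprocket=3
After 16 (craft helmet): copper=3 helmet=1 scroll=4 silver=10 sprocket=3
After 17 (craft helmet): copper=2 helmet=2 scroll=4 silver=10 sprocket=3
After 18 (gather 2 copper): copper=4 helmet=2 scroll=4 silver=10 sprocket=3

Answer: copper=4 helmet=2 scroll=4 silver=10 sprocket=3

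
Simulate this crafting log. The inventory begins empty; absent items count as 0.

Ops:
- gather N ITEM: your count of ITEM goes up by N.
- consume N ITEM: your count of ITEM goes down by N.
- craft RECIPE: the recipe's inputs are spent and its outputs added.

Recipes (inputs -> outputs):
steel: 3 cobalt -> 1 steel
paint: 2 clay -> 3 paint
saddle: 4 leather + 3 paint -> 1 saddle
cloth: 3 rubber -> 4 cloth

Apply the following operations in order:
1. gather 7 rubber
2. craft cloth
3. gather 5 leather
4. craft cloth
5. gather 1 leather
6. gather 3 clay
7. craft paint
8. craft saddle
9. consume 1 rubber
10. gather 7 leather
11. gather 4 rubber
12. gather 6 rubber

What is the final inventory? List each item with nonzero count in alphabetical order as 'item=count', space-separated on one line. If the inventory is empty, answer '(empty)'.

Answer: clay=1 cloth=8 leather=9 rubber=10 saddle=1

Derivation:
After 1 (gather 7 rubber): rubber=7
After 2 (craft cloth): cloth=4 rubber=4
After 3 (gather 5 leather): cloth=4 leather=5 rubber=4
After 4 (craft cloth): cloth=8 leather=5 rubber=1
After 5 (gather 1 leather): cloth=8 leather=6 rubber=1
After 6 (gather 3 clay): clay=3 cloth=8 leather=6 rubber=1
After 7 (craft paint): clay=1 cloth=8 leather=6 paint=3 rubber=1
After 8 (craft saddle): clay=1 cloth=8 leather=2 rubber=1 saddle=1
After 9 (consume 1 rubber): clay=1 cloth=8 leather=2 saddle=1
After 10 (gather 7 leather): clay=1 cloth=8 leather=9 saddle=1
After 11 (gather 4 rubber): clay=1 cloth=8 leather=9 rubber=4 saddle=1
After 12 (gather 6 rubber): clay=1 cloth=8 leather=9 rubber=10 saddle=1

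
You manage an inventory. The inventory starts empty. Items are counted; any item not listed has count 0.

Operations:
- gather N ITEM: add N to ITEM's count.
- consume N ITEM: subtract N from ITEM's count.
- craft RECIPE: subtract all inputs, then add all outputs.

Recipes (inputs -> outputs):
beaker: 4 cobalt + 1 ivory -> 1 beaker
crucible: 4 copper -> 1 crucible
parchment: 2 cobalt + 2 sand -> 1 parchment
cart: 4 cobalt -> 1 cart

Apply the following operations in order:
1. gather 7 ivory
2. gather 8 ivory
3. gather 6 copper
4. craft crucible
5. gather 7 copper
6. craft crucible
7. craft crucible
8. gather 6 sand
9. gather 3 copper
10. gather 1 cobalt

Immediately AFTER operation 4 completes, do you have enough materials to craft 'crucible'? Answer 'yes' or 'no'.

After 1 (gather 7 ivory): ivory=7
After 2 (gather 8 ivory): ivory=15
After 3 (gather 6 copper): copper=6 ivory=15
After 4 (craft crucible): copper=2 crucible=1 ivory=15

Answer: no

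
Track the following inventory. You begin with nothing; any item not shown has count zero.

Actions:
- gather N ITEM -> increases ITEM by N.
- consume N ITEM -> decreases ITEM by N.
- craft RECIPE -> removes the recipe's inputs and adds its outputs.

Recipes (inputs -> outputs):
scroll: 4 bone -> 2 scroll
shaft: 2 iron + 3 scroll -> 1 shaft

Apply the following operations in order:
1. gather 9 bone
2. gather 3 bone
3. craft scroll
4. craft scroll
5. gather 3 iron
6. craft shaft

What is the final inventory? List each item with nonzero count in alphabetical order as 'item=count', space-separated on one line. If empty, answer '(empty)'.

Answer: bone=4 iron=1 scroll=1 shaft=1

Derivation:
After 1 (gather 9 bone): bone=9
After 2 (gather 3 bone): bone=12
After 3 (craft scroll): bone=8 scroll=2
After 4 (craft scroll): bone=4 scroll=4
After 5 (gather 3 iron): bone=4 iron=3 scroll=4
After 6 (craft shaft): bone=4 iron=1 scroll=1 shaft=1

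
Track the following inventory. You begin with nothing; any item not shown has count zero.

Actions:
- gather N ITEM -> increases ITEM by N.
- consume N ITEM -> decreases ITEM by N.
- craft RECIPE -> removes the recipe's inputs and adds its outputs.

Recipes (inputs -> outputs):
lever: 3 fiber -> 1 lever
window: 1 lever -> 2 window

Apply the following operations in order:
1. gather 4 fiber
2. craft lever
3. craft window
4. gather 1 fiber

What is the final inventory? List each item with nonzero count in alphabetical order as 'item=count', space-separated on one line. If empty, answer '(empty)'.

After 1 (gather 4 fiber): fiber=4
After 2 (craft lever): fiber=1 lever=1
After 3 (craft window): fiber=1 window=2
After 4 (gather 1 fiber): fiber=2 window=2

Answer: fiber=2 window=2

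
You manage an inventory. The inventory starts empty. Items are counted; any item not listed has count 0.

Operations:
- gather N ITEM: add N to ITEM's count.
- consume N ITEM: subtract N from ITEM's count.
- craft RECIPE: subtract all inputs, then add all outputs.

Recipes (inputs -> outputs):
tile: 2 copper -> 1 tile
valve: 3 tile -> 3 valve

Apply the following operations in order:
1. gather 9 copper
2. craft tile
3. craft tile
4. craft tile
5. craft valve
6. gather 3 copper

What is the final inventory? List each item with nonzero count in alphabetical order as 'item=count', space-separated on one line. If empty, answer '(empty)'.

After 1 (gather 9 copper): copper=9
After 2 (craft tile): copper=7 tile=1
After 3 (craft tile): copper=5 tile=2
After 4 (craft tile): copper=3 tile=3
After 5 (craft valve): copper=3 valve=3
After 6 (gather 3 copper): copper=6 valve=3

Answer: copper=6 valve=3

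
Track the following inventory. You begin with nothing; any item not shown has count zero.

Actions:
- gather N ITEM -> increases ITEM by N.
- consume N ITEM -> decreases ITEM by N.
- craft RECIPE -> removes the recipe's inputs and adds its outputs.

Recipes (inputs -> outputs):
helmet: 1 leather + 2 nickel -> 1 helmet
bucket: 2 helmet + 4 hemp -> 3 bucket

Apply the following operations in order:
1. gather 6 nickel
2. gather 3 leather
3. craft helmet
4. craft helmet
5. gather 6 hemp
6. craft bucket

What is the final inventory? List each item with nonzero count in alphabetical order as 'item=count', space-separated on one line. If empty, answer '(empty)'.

After 1 (gather 6 nickel): nickel=6
After 2 (gather 3 leather): leather=3 nickel=6
After 3 (craft helmet): helmet=1 leather=2 nickel=4
After 4 (craft helmet): helmet=2 leather=1 nickel=2
After 5 (gather 6 hemp): helmet=2 hemp=6 leather=1 nickel=2
After 6 (craft bucket): bucket=3 hemp=2 leather=1 nickel=2

Answer: bucket=3 hemp=2 leather=1 nickel=2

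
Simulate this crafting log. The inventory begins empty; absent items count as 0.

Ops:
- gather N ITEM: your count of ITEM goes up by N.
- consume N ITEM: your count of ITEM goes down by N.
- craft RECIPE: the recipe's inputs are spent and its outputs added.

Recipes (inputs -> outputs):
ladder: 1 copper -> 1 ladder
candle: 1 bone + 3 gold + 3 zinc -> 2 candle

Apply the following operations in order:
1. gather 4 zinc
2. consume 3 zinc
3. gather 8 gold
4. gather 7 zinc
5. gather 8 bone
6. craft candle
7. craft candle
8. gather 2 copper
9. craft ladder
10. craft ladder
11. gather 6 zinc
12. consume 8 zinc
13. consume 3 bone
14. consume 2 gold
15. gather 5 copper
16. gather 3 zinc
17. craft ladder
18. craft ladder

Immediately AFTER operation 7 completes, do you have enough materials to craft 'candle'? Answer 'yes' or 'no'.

Answer: no

Derivation:
After 1 (gather 4 zinc): zinc=4
After 2 (consume 3 zinc): zinc=1
After 3 (gather 8 gold): gold=8 zinc=1
After 4 (gather 7 zinc): gold=8 zinc=8
After 5 (gather 8 bone): bone=8 gold=8 zinc=8
After 6 (craft candle): bone=7 candle=2 gold=5 zinc=5
After 7 (craft candle): bone=6 candle=4 gold=2 zinc=2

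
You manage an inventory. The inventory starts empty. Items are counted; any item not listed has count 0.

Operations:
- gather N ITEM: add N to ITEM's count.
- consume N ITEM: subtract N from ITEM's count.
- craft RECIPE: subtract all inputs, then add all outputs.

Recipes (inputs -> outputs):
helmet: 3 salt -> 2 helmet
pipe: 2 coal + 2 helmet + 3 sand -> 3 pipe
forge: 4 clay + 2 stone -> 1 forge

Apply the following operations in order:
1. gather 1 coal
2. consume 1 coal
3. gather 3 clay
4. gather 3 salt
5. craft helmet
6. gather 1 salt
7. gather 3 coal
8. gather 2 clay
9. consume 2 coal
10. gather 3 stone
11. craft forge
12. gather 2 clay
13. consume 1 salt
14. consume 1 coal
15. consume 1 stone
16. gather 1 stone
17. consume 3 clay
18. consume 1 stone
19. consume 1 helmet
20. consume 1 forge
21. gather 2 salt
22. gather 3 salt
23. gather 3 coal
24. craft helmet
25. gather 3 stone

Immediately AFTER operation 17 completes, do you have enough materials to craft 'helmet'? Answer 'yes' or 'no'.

Answer: no

Derivation:
After 1 (gather 1 coal): coal=1
After 2 (consume 1 coal): (empty)
After 3 (gather 3 clay): clay=3
After 4 (gather 3 salt): clay=3 salt=3
After 5 (craft helmet): clay=3 helmet=2
After 6 (gather 1 salt): clay=3 helmet=2 salt=1
After 7 (gather 3 coal): clay=3 coal=3 helmet=2 salt=1
After 8 (gather 2 clay): clay=5 coal=3 helmet=2 salt=1
After 9 (consume 2 coal): clay=5 coal=1 helmet=2 salt=1
After 10 (gather 3 stone): clay=5 coal=1 helmet=2 salt=1 stone=3
After 11 (craft forge): clay=1 coal=1 forge=1 helmet=2 salt=1 stone=1
After 12 (gather 2 clay): clay=3 coal=1 forge=1 helmet=2 salt=1 stone=1
After 13 (consume 1 salt): clay=3 coal=1 forge=1 helmet=2 stone=1
After 14 (consume 1 coal): clay=3 forge=1 helmet=2 stone=1
After 15 (consume 1 stone): clay=3 forge=1 helmet=2
After 16 (gather 1 stone): clay=3 forge=1 helmet=2 stone=1
After 17 (consume 3 clay): forge=1 helmet=2 stone=1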